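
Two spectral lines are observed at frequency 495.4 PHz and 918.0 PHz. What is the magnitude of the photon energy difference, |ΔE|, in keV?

Using E = hf: E₁ = 3.2826·10^-16 J, E₂ = 6.0827·10^-16 J.
|ΔE| = |3.2826·10^-16 − 6.0827·10^-16| = 2.80·10^-16 J = 1.75 keV.

1.75 keV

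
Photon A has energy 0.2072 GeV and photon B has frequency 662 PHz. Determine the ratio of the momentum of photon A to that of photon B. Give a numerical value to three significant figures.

7.57 × 10^4

p_A = 1.107 × 10^-19 kg·m/s (from energy = 0.2072 GeV, via p = E/c).
p_B = 1.463 × 10^-24 kg·m/s (from frequency = 662 PHz, via p = hf/c).
Ratio = 1.107 × 10^-19 / 1.463 × 10^-24 = 7.57 × 10^4.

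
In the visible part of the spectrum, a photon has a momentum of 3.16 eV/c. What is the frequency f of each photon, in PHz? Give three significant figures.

(h = 6.62607015·10^-34 J·s, c = 2.99792458·10^8 m/s, 1 eV = 1.602176634·10^-19 J.)
Convert to SI: p = 3.16 eV/c = 1.6888·10^-27 kg·m/s.
The photon relation is f = pc/h, giving f = 7.641·10^14 Hz.
Converting to PHz: f = 0.7641 PHz ≈ 0.764 PHz.

0.764 PHz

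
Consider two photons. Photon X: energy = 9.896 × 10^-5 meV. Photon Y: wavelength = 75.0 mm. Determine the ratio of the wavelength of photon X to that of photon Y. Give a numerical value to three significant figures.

167

λ_X = 12.53 m (from energy = 9.896 × 10^-5 meV, via λ = hc/E).
λ_Y = 0.07500 m (from wavelength = 75.0 mm, via λ given directly).
Ratio = 12.53 / 0.07500 = 167.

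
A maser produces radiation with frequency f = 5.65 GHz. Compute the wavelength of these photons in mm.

53.1 mm

Use c = 2.99792458e8 m/s.
Convert to SI: f = 5.65 GHz = 5.65e9 Hz.
Since λ = c/f for a photon, λ = 0.05306 m.
Converting to mm: λ = 53.06 mm ≈ 53.1 mm.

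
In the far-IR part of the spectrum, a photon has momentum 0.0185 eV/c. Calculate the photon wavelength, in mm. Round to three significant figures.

0.0670 mm

Take h = 6.62607015e-34 J·s, c = 2.99792458e8 m/s, 1 eV = 1.602176634e-19 J.
Convert to SI: p = 0.0185 eV/c = 9.8869e-30 kg·m/s.
For a photon λ = h/p, so λ = 6.702e-5 m.
Converting to mm: λ = 0.06702 mm ≈ 0.0670 mm.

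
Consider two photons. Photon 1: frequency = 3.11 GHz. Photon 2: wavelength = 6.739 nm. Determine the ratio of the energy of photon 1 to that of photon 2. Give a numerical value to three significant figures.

6.99 × 10^-8

E_1 = 2.061 × 10^-24 J (from frequency = 3.11 GHz, via E = hf).
E_2 = 2.948 × 10^-17 J (from wavelength = 6.739 nm, via E = hc/λ).
Ratio = 2.061 × 10^-24 / 2.948 × 10^-17 = 6.99 × 10^-8.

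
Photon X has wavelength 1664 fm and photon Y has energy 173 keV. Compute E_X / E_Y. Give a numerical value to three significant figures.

E_X = 1.194e-13 J (from wavelength = 1664 fm, via E = hc/λ).
E_Y = 2.772e-14 J (from energy = 173 keV, via E given directly).
Ratio = 1.194e-13 / 2.772e-14 = 4.31.

4.31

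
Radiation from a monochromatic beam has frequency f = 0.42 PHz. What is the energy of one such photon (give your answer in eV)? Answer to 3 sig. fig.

1.74 eV

Take h = 6.62607015 × 10^-34 J·s, 1 eV = 1.602176634 × 10^-19 J.
In SI units: f = 0.42 PHz = 4.2 × 10^14 Hz.
For a photon E = hf, so E = 2.783 × 10^-19 J.
Converting to eV: E = 1.737 eV ≈ 1.74 eV.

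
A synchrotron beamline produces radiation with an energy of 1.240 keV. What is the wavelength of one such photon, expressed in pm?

Convert to SI: E = 1.240 keV = 1.9867e-16 J.
Since λ = hc/E for a photon, λ = 9.999e-10 m.
Converting to pm: λ = 999.9 pm ≈ 1000 pm.

1000 pm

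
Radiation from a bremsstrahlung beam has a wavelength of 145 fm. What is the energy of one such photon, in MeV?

In SI units: λ = 145 fm = 1.45e-13 m.
For a photon E = hc/λ, so E = 1.370e-12 J.
Converting to MeV: E = 8.551 MeV ≈ 8.55 MeV.

8.55 MeV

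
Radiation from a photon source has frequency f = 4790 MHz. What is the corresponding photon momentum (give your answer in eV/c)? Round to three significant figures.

1.98 × 10^-5 eV/c

(h = 6.62607015 × 10^-34 J·s, c = 2.99792458 × 10^8 m/s, 1 eV = 1.602176634 × 10^-19 J.)
First convert: f = 4790 MHz = 4.79 × 10^9 Hz.
The photon relation is p = hf/c, giving p = 1.059 × 10^-32 kg·m/s.
Converting to eV/c: p = 1.981 × 10^-5 eV/c ≈ 1.98 × 10^-5 eV/c.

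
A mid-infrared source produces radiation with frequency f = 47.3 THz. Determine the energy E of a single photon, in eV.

0.196 eV

Take h = 6.62607015 × 10^-34 J·s, 1 eV = 1.602176634 × 10^-19 J.
First convert: f = 47.3 THz = 4.73 × 10^13 Hz.
The photon relation is E = hf, giving E = 3.134 × 10^-20 J.
Converting to eV: E = 0.1956 eV ≈ 0.196 eV.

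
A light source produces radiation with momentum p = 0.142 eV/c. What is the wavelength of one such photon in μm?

(h = 6.62607015e-34 J·s, c = 2.99792458e8 m/s, 1 eV = 1.602176634e-19 J.)
In SI units: p = 0.142 eV/c = 7.5889e-29 kg·m/s.
Apply λ = h/p: λ = 8.731e-6 m.
Converting to μm: λ = 8.731 μm ≈ 8.73 μm.

8.73 μm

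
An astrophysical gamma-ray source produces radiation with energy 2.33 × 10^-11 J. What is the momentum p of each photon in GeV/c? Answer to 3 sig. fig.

0.145 GeV/c

The photon relation is p = E/c, giving p = 7.772 × 10^-20 kg·m/s.
Converting to GeV/c: p = 0.1454 GeV/c ≈ 0.145 GeV/c.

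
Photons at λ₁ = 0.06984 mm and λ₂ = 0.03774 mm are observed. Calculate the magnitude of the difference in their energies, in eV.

Using E = hc/λ: E₁ = 2.8443 × 10^-21 J, E₂ = 5.2635 × 10^-21 J.
|ΔE| = |2.8443 × 10^-21 − 5.2635 × 10^-21| = 2.42 × 10^-21 J = 0.0151 eV.

0.0151 eV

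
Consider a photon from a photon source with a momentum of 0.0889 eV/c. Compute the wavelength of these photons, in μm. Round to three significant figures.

13.9 μm

(h = 6.62607015 × 10^-34 J·s, c = 2.99792458 × 10^8 m/s, 1 eV = 1.602176634 × 10^-19 J.)
In SI units: p = 0.0889 eV/c = 4.7511 × 10^-29 kg·m/s.
For a photon λ = h/p, so λ = 1.395 × 10^-5 m.
Converting to μm: λ = 13.95 μm ≈ 13.9 μm.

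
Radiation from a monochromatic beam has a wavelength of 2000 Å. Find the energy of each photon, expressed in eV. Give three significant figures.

Use h = 6.62607015e-34 J·s, c = 2.99792458e8 m/s, 1 eV = 1.602176634e-19 J.
In SI units: λ = 2000 Å = 2.0e-7 m.
The photon relation is E = hc/λ, giving E = 9.932e-19 J.
Converting to eV: E = 6.199 eV ≈ 6.20 eV.

6.20 eV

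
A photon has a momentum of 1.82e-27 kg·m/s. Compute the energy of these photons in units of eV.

For a photon E = pc, so E = 5.456e-19 J.
Converting to eV: E = 3.406 eV ≈ 3.41 eV.

3.41 eV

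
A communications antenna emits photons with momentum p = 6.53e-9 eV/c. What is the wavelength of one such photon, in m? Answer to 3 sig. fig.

190 m

First convert: p = 6.53e-9 eV/c = 3.4898e-36 kg·m/s.
The photon relation is λ = h/p, giving λ = 189.9 m.
So λ ≈ 190 m.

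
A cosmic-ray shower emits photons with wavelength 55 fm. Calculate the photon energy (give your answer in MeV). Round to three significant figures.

22.5 MeV

First convert: λ = 55 fm = 5.5e-14 m.
For a photon E = hc/λ, so E = 3.612e-12 J.
Converting to MeV: E = 22.54 MeV ≈ 22.5 MeV.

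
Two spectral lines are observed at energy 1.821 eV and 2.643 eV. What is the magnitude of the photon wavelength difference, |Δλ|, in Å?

Using λ = hc/E: λ₁ = 6.8086e-7 m, λ₂ = 4.6910e-7 m.
|Δλ| = |6.8086e-7 − 4.6910e-7| = 2.12e-7 m = 2120 Å.

2120 Å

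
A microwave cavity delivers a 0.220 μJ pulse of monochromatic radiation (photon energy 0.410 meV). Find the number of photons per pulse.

3.35 × 10^15 photons

Per-photon energy: E = 6.569 × 10^-23 J (from energy = 0.410 meV).
N = E_total / E_photon = 2.20 × 10^-7 J / 6.569 × 10^-23 J = 3.35 × 10^15.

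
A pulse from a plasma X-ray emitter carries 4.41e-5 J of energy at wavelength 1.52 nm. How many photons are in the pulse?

Per-photon energy: E = 1.307e-16 J (from wavelength = 1.52 nm).
N = E_total / E_photon = 4.41e-5 J / 1.307e-16 J = 3.37e11.

3.37e11 photons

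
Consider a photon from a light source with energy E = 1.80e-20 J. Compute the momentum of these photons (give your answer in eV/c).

Use c = 2.99792458e8 m/s, 1 eV = 1.602176634e-19 J.
For a photon p = E/c, so p = 6.004e-29 kg·m/s.
Converting to eV/c: p = 0.1123 eV/c ≈ 0.112 eV/c.

0.112 eV/c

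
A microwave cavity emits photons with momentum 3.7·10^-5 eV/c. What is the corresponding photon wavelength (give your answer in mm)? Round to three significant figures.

First convert: p = 3.7·10^-5 eV/c = 1.9774·10^-32 kg·m/s.
Apply λ = h/p: λ = 0.03351 m.
Converting to mm: λ = 33.51 mm ≈ 33.5 mm.

33.5 mm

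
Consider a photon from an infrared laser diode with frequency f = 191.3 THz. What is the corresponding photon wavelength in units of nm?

1570 nm

In SI units: f = 191.3 THz = 1.913 × 10^14 Hz.
For a photon λ = c/f, so λ = 1.567 × 10^-6 m.
Converting to nm: λ = 1567 nm ≈ 1570 nm.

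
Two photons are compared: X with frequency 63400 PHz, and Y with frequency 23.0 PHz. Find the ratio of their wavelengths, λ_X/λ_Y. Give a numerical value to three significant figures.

λ_X = 4.729e-12 m (from frequency = 63400 PHz, via λ = c/f).
λ_Y = 1.303e-8 m (from frequency = 23.0 PHz, via λ = c/f).
Ratio = 4.729e-12 / 1.303e-8 = 3.63e-4.

3.63e-4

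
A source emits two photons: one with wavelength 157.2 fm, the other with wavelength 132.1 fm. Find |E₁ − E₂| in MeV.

1.50 MeV

Using E = hc/λ: E₁ = 1.2636 × 10^-12 J, E₂ = 1.5037 × 10^-12 J.
|ΔE| = |1.2636 × 10^-12 − 1.5037 × 10^-12| = 2.40 × 10^-13 J = 1.50 MeV.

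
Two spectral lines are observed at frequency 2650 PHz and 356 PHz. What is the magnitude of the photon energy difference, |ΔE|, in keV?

Using E = hf: E₁ = 1.756 × 10^-15 J, E₂ = 2.359 × 10^-16 J.
|ΔE| = |1.756 × 10^-15 − 2.359 × 10^-16| = 1.52 × 10^-15 J = 9.49 keV.

9.49 keV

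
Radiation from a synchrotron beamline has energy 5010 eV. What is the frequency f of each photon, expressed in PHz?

1210 PHz

(h = 6.62607015e-34 J·s, 1 eV = 1.602176634e-19 J.)
First convert: E = 5010 eV = 8.0269e-16 J.
Since f = E/h for a photon, f = 1.211e18 Hz.
Converting to PHz: f = 1211 PHz ≈ 1210 PHz.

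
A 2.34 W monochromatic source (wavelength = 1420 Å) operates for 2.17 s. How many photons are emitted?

Total energy: E_total = P·t = 2.34 × 2.17 = 5.078 J.
Per-photon energy: E = 1.399 × 10^-18 J.
N = E_total / E_photon = 3.63 × 10^18.

3.63 × 10^18 photons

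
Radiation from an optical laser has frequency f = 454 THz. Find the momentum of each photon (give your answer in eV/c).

In SI units: f = 454 THz = 4.54 × 10^14 Hz.
The photon relation is p = hf/c, giving p = 1.003 × 10^-27 kg·m/s.
Converting to eV/c: p = 1.878 eV/c ≈ 1.88 eV/c.

1.88 eV/c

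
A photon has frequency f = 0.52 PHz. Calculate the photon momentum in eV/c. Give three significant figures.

First convert: f = 0.52 PHz = 5.2e14 Hz.
Since p = hf/c for a photon, p = 1.149e-27 kg·m/s.
Converting to eV/c: p = 2.151 eV/c ≈ 2.15 eV/c.

2.15 eV/c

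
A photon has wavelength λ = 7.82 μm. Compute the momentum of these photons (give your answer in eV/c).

Use h = 6.62607015e-34 J·s, c = 2.99792458e8 m/s, 1 eV = 1.602176634e-19 J.
In SI units: λ = 7.82 μm = 7.82e-6 m.
The photon relation is p = h/λ, giving p = 8.473e-29 kg·m/s.
Converting to eV/c: p = 0.1585 eV/c ≈ 0.159 eV/c.

0.159 eV/c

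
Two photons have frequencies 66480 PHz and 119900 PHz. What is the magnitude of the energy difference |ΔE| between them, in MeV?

0.221 MeV

Using E = hf: E₁ = 4.4050e-14 J, E₂ = 7.9447e-14 J.
|ΔE| = |4.4050e-14 − 7.9447e-14| = 3.54e-14 J = 0.221 MeV.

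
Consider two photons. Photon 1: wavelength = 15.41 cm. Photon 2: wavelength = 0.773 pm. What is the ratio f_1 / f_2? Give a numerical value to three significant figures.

5.02 × 10^-12

f_1 = 1.945 × 10^9 Hz (from wavelength = 15.41 cm, via f = c/λ).
f_2 = 3.878 × 10^20 Hz (from wavelength = 0.773 pm, via f = c/λ).
Ratio = 1.945 × 10^9 / 3.878 × 10^20 = 5.02 × 10^-12.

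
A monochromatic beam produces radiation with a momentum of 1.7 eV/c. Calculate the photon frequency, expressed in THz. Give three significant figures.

First convert: p = 1.7 eV/c = 9.0853·10^-28 kg·m/s.
Apply f = pc/h: f = 4.111·10^14 Hz.
Converting to THz: f = 411.1 THz ≈ 411 THz.

411 THz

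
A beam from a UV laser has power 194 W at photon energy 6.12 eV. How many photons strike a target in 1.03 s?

2.04 × 10^20 photons

Total energy: E_total = P·t = 194 × 1.03 = 199.8 J.
Per-photon energy: E = 9.805 × 10^-19 J.
N = E_total / E_photon = 2.04 × 10^20.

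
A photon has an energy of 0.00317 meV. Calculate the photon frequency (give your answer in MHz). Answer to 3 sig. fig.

767 MHz

Use h = 6.62607015·10^-34 J·s, 1 eV = 1.602176634·10^-19 J.
Convert to SI: E = 0.00317 meV = 5.0789·10^-25 J.
Since f = E/h for a photon, f = 7.665·10^8 Hz.
Converting to MHz: f = 766.5 MHz ≈ 767 MHz.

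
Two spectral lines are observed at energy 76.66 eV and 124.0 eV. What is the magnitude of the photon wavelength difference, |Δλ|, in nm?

Using λ = hc/E: λ₁ = 1.6173e-8 m, λ₂ = 9.9987e-9 m.
|Δλ| = |1.6173e-8 − 9.9987e-9| = 6.17e-9 m = 6.17 nm.

6.17 nm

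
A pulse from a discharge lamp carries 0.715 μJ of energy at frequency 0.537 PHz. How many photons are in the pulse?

Per-photon energy: E = 3.558 × 10^-19 J (from frequency = 0.537 PHz).
N = E_total / E_photon = 7.15 × 10^-7 J / 3.558 × 10^-19 J = 2.01 × 10^12.

2.01 × 10^12 photons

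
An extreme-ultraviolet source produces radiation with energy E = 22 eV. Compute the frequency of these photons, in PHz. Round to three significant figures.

5.32 PHz

Take h = 6.62607015·10^-34 J·s, 1 eV = 1.602176634·10^-19 J.
First convert: E = 22 eV = 3.5248·10^-18 J.
Since f = E/h for a photon, f = 5.320·10^15 Hz.
Converting to PHz: f = 5.320 PHz ≈ 5.32 PHz.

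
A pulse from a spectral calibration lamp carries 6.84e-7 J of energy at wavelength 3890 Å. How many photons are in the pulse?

1.34e12 photons

Per-photon energy: E = 5.107e-19 J (from wavelength = 3890 Å).
N = E_total / E_photon = 6.84e-7 J / 5.107e-19 J = 1.34e12.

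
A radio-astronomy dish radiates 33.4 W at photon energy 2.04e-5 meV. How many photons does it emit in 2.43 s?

2.48e28 photons

Total energy: E_total = P·t = 33.4 × 2.43 = 81.16 J.
Per-photon energy: E = 3.268e-27 J.
N = E_total / E_photon = 2.48e28.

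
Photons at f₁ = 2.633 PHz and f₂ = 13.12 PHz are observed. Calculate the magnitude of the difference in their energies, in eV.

43.4 eV

Using E = hf: E₁ = 1.7446 × 10^-18 J, E₂ = 8.6934 × 10^-18 J.
|ΔE| = |1.7446 × 10^-18 − 8.6934 × 10^-18| = 6.95 × 10^-18 J = 43.4 eV.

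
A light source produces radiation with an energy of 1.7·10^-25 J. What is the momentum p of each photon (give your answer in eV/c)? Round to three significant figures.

1.06·10^-6 eV/c

Take c = 2.99792458·10^8 m/s, 1 eV = 1.602176634·10^-19 J.
For a photon p = E/c, so p = 5.671·10^-34 kg·m/s.
Converting to eV/c: p = 1.061·10^-6 eV/c ≈ 1.06·10^-6 eV/c.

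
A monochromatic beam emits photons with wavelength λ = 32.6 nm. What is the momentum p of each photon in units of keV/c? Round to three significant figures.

0.0380 keV/c

(h = 6.62607015 × 10^-34 J·s, c = 2.99792458 × 10^8 m/s, 1 eV = 1.602176634 × 10^-19 J.)
Convert to SI: λ = 32.6 nm = 3.26 × 10^-8 m.
The photon relation is p = h/λ, giving p = 2.033 × 10^-26 kg·m/s.
Converting to keV/c: p = 0.03803 keV/c ≈ 0.0380 keV/c.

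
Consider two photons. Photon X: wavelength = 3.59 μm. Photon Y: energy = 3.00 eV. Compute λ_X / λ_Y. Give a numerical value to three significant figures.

8.69

λ_X = 3.590e-6 m (from wavelength = 3.59 μm, via λ given directly).
λ_Y = 4.133e-7 m (from energy = 3.00 eV, via λ = hc/E).
Ratio = 3.590e-6 / 4.133e-7 = 8.69.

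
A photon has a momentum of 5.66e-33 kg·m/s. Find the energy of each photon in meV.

For a photon E = pc, so E = 1.697e-24 J.
Converting to meV: E = 0.01059 meV ≈ 0.0106 meV.

0.0106 meV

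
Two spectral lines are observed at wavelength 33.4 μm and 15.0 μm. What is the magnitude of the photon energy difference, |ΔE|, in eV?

Using E = hc/λ: E₁ = 5.947 × 10^-21 J, E₂ = 1.324 × 10^-20 J.
|ΔE| = |5.947 × 10^-21 − 1.324 × 10^-20| = 7.30 × 10^-21 J = 0.0455 eV.

0.0455 eV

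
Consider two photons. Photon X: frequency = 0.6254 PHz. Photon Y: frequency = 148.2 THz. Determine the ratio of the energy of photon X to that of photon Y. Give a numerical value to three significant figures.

4.22

E_X = 4.144 × 10^-19 J (from frequency = 0.6254 PHz, via E = hf).
E_Y = 9.820 × 10^-20 J (from frequency = 148.2 THz, via E = hf).
Ratio = 4.144 × 10^-19 / 9.820 × 10^-20 = 4.22.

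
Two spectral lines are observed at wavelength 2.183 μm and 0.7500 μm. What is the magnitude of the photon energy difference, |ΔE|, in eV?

Using E = hc/λ: E₁ = 9.0996e-20 J, E₂ = 2.6486e-19 J.
|ΔE| = |9.0996e-20 − 2.6486e-19| = 1.74e-19 J = 1.09 eV.

1.09 eV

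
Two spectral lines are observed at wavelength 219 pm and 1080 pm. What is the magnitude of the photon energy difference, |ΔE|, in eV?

Using E = hc/λ: E₁ = 9.071 × 10^-16 J, E₂ = 1.839 × 10^-16 J.
|ΔE| = |9.071 × 10^-16 − 1.839 × 10^-16| = 7.23 × 10^-16 J = 4510 eV.

4510 eV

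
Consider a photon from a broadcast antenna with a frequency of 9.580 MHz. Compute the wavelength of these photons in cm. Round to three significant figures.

Convert to SI: f = 9.580 MHz = 9.580e6 Hz.
Since λ = c/f for a photon, λ = 31.29 m.
Converting to cm: λ = 3129 cm ≈ 3130 cm.

3130 cm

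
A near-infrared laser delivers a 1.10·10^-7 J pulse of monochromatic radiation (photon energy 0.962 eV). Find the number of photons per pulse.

7.14·10^11 photons

Per-photon energy: E = 1.541·10^-19 J (from energy = 0.962 eV).
N = E_total / E_photon = 1.10·10^-7 J / 1.541·10^-19 J = 7.14·10^11.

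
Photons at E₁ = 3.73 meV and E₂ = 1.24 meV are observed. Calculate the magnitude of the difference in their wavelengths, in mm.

Using λ = hc/E: λ₁ = 3.324 × 10^-4 m, λ₂ = 9.999 × 10^-4 m.
|Δλ| = |3.324 × 10^-4 − 9.999 × 10^-4| = 6.67 × 10^-4 m = 0.667 mm.

0.667 mm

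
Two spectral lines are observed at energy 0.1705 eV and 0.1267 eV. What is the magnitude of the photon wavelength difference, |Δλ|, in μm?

Using λ = hc/E: λ₁ = 7.2718 × 10^-6 m, λ₂ = 9.7857 × 10^-6 m.
|Δλ| = |7.2718 × 10^-6 − 9.7857 × 10^-6| = 2.51 × 10^-6 m = 2.51 μm.

2.51 μm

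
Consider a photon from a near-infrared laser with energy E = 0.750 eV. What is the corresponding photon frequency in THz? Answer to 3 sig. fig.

181 THz

Use h = 6.62607015e-34 J·s, 1 eV = 1.602176634e-19 J.
First convert: E = 0.750 eV = 1.2016e-19 J.
The photon relation is f = E/h, giving f = 1.813e14 Hz.
Converting to THz: f = 181.3 THz ≈ 181 THz.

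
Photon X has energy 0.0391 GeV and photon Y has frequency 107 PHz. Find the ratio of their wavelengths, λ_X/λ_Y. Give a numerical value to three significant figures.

1.13e-5

λ_X = 3.171e-14 m (from energy = 0.0391 GeV, via λ = hc/E).
λ_Y = 2.802e-9 m (from frequency = 107 PHz, via λ = c/f).
Ratio = 3.171e-14 / 2.802e-9 = 1.13e-5.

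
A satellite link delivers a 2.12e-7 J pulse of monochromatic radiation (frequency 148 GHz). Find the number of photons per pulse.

2.16e15 photons

Per-photon energy: E = 9.807e-23 J (from frequency = 148 GHz).
N = E_total / E_photon = 2.12e-7 J / 9.807e-23 J = 2.16e15.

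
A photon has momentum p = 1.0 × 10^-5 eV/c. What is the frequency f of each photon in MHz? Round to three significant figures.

In SI units: p = 1.0 × 10^-5 eV/c = 5.3443 × 10^-33 kg·m/s.
For a photon f = pc/h, so f = 2.418 × 10^9 Hz.
Converting to MHz: f = 2418 MHz ≈ 2420 MHz.

2420 MHz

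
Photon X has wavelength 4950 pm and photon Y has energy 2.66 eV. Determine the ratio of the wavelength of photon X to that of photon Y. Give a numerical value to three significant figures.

λ_X = 4.950e-9 m (from wavelength = 4950 pm, via λ given directly).
λ_Y = 4.661e-7 m (from energy = 2.66 eV, via λ = hc/E).
Ratio = 4.950e-9 / 4.661e-7 = 0.0106.

0.0106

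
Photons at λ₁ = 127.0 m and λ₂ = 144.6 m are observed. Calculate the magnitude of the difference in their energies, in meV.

1.19 × 10^-6 meV

Using E = hc/λ: E₁ = 1.5641 × 10^-27 J, E₂ = 1.3738 × 10^-27 J.
|ΔE| = |1.5641 × 10^-27 − 1.3738 × 10^-27| = 1.90 × 10^-28 J = 1.19 × 10^-6 meV.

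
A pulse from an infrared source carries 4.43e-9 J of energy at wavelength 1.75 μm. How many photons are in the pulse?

Per-photon energy: E = 1.135e-19 J (from wavelength = 1.75 μm).
N = E_total / E_photon = 4.43e-9 J / 1.135e-19 J = 3.90e10.

3.90e10 photons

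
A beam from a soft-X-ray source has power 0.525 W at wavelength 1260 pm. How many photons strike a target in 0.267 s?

Total energy: E_total = P·t = 0.525 × 0.267 = 0.1402 J.
Per-photon energy: E = 1.577·10^-16 J.
N = E_total / E_photon = 8.89·10^14.

8.89·10^14 photons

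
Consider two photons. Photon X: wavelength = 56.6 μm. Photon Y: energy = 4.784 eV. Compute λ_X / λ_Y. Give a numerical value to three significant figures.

218

λ_X = 5.660 × 10^-5 m (from wavelength = 56.6 μm, via λ given directly).
λ_Y = 2.592 × 10^-7 m (from energy = 4.784 eV, via λ = hc/E).
Ratio = 5.660 × 10^-5 / 2.592 × 10^-7 = 218.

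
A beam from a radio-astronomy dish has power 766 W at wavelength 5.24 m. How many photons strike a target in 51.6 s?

1.04e30 photons

Total energy: E_total = P·t = 766 × 51.6 = 39530 J.
Per-photon energy: E = 3.791e-26 J.
N = E_total / E_photon = 1.04e30.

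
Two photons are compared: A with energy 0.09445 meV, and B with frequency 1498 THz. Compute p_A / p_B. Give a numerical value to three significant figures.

1.52e-5

p_A = 5.048e-32 kg·m/s (from energy = 0.09445 meV, via p = E/c).
p_B = 3.311e-27 kg·m/s (from frequency = 1498 THz, via p = hf/c).
Ratio = 5.048e-32 / 3.311e-27 = 1.52e-5.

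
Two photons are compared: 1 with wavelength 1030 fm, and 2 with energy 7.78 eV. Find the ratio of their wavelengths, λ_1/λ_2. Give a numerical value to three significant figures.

λ_1 = 1.030 × 10^-12 m (from wavelength = 1030 fm, via λ given directly).
λ_2 = 1.594 × 10^-7 m (from energy = 7.78 eV, via λ = hc/E).
Ratio = 1.030 × 10^-12 / 1.594 × 10^-7 = 6.46 × 10^-6.

6.46 × 10^-6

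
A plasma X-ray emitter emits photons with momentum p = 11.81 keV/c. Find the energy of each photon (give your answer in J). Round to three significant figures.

Take c = 2.99792458 × 10^8 m/s, 1 eV = 1.602176634 × 10^-19 J.
In SI units: p = 11.81 keV/c = 6.3116 × 10^-24 kg·m/s.
For a photon E = pc, so E = 1.892 × 10^-15 J.
So E ≈ 1.89 × 10^-15 J.

1.89 × 10^-15 J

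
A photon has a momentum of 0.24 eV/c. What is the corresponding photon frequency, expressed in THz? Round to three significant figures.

Convert to SI: p = 0.24 eV/c = 1.2826·10^-28 kg·m/s.
For a photon f = pc/h, so f = 5.803·10^13 Hz.
Converting to THz: f = 58.03 THz ≈ 58.0 THz.

58.0 THz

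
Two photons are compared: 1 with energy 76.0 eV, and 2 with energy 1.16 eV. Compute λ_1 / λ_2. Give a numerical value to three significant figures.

0.0153

λ_1 = 1.631e-8 m (from energy = 76.0 eV, via λ = hc/E).
λ_2 = 1.069e-6 m (from energy = 1.16 eV, via λ = hc/E).
Ratio = 1.631e-8 / 1.069e-6 = 0.0153.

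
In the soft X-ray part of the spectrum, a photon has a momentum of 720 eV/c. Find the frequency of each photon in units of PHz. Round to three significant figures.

Convert to SI: p = 720 eV/c = 3.8479 × 10^-25 kg·m/s.
Since f = pc/h for a photon, f = 1.741 × 10^17 Hz.
Converting to PHz: f = 174.1 PHz ≈ 174 PHz.

174 PHz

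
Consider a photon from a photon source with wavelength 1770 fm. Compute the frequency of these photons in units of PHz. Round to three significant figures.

Convert to SI: λ = 1770 fm = 1.77e-12 m.
Apply f = c/λ: f = 1.694e20 Hz.
Converting to PHz: f = 169400 PHz ≈ 1.69e5 PHz.

1.69e5 PHz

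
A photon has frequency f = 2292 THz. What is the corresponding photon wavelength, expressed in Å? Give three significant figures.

1310 Å

Take c = 2.99792458e8 m/s.
Convert to SI: f = 2292 THz = 2.292e15 Hz.
For a photon λ = c/f, so λ = 1.308e-7 m.
Converting to Å: λ = 1308 Å ≈ 1310 Å.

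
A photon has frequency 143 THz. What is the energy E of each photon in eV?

First convert: f = 143 THz = 1.43 × 10^14 Hz.
Apply E = hf: E = 9.475 × 10^-20 J.
Converting to eV: E = 0.5914 eV ≈ 0.591 eV.

0.591 eV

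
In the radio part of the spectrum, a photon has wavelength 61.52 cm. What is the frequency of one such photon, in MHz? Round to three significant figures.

487 MHz

Take c = 2.99792458e8 m/s.
Convert to SI: λ = 61.52 cm = 0.6152 m.
For a photon f = c/λ, so f = 4.873e8 Hz.
Converting to MHz: f = 487.3 MHz ≈ 487 MHz.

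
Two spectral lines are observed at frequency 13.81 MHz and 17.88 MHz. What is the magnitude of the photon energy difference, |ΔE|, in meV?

1.68·10^-5 meV

Using E = hf: E₁ = 9.1506·10^-27 J, E₂ = 1.1847·10^-26 J.
|ΔE| = |9.1506·10^-27 − 1.1847·10^-26| = 2.70·10^-27 J = 1.68·10^-5 meV.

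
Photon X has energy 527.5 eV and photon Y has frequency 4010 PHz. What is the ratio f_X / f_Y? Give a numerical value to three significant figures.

0.0318

f_X = 1.275 × 10^17 Hz (from energy = 527.5 eV, via f = E/h).
f_Y = 4.010 × 10^18 Hz (from frequency = 4010 PHz, via f given directly).
Ratio = 1.275 × 10^17 / 4.010 × 10^18 = 0.0318.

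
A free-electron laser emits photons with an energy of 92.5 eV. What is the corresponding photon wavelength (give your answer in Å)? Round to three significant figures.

134 Å

Convert to SI: E = 92.5 eV = 1.4820 × 10^-17 J.
The photon relation is λ = hc/E, giving λ = 1.340 × 10^-8 m.
Converting to Å: λ = 134.0 Å ≈ 134 Å.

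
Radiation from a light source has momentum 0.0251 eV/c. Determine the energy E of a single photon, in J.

Convert to SI: p = 0.0251 eV/c = 1.3414e-29 kg·m/s.
Apply E = pc: E = 4.021e-21 J.
So E ≈ 4.02e-21 J.

4.02e-21 J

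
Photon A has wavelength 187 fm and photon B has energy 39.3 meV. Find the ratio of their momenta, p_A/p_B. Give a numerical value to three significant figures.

1.69e8

p_A = 3.543e-21 kg·m/s (from wavelength = 187 fm, via p = h/λ).
p_B = 2.100e-29 kg·m/s (from energy = 39.3 meV, via p = E/c).
Ratio = 3.543e-21 / 2.100e-29 = 1.69e8.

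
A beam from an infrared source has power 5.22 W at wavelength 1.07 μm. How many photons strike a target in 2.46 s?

Total energy: E_total = P·t = 5.22 × 2.46 = 12.84 J.
Per-photon energy: E = 1.856e-19 J.
N = E_total / E_photon = 6.92e19.

6.92e19 photons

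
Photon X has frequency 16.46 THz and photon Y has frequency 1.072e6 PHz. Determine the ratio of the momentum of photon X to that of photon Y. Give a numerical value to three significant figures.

p_X = 3.638e-29 kg·m/s (from frequency = 16.46 THz, via p = hf/c).
p_Y = 2.369e-21 kg·m/s (from frequency = 1.072e6 PHz, via p = hf/c).
Ratio = 3.638e-29 / 2.369e-21 = 1.54e-8.

1.54e-8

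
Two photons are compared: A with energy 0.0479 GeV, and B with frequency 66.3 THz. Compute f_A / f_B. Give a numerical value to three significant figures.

f_A = 1.158 × 10^22 Hz (from energy = 0.0479 GeV, via f = E/h).
f_B = 6.630 × 10^13 Hz (from frequency = 66.3 THz, via f given directly).
Ratio = 1.158 × 10^22 / 6.630 × 10^13 = 1.75 × 10^8.

1.75 × 10^8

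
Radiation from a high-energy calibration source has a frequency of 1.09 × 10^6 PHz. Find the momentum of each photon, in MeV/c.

4.51 MeV/c

Use h = 6.62607015 × 10^-34 J·s, c = 2.99792458 × 10^8 m/s, 1 eV = 1.602176634 × 10^-19 J.
In SI units: f = 1.09 × 10^6 PHz = 1.09 × 10^21 Hz.
Since p = hf/c for a photon, p = 2.409 × 10^-21 kg·m/s.
Converting to MeV/c: p = 4.508 MeV/c ≈ 4.51 MeV/c.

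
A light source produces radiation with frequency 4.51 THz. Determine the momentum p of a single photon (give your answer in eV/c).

Convert to SI: f = 4.51 THz = 4.51e12 Hz.
Apply p = hf/c: p = 9.968e-30 kg·m/s.
Converting to eV/c: p = 0.01865 eV/c ≈ 0.0187 eV/c.

0.0187 eV/c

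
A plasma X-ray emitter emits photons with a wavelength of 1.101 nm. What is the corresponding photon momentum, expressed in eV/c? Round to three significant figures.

(h = 6.62607015e-34 J·s, c = 2.99792458e8 m/s, 1 eV = 1.602176634e-19 J.)
Convert to SI: λ = 1.101 nm = 1.101e-9 m.
Since p = h/λ for a photon, p = 6.018e-25 kg·m/s.
Converting to eV/c: p = 1126 eV/c ≈ 1130 eV/c.

1130 eV/c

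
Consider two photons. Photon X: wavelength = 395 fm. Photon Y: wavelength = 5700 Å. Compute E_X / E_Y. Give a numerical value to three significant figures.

E_X = 5.029e-13 J (from wavelength = 395 fm, via E = hc/λ).
E_Y = 3.485e-19 J (from wavelength = 5700 Å, via E = hc/λ).
Ratio = 5.029e-13 / 3.485e-19 = 1.44e6.

1.44e6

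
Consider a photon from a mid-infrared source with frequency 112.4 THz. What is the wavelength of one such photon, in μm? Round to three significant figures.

Use c = 2.99792458e8 m/s.
First convert: f = 112.4 THz = 1.124e14 Hz.
The photon relation is λ = c/f, giving λ = 2.667e-6 m.
Converting to μm: λ = 2.667 μm ≈ 2.67 μm.

2.67 μm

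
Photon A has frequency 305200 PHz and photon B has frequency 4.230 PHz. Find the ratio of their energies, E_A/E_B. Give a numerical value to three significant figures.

7.22 × 10^4

E_A = 2.022 × 10^-13 J (from frequency = 305200 PHz, via E = hf).
E_B = 2.803 × 10^-18 J (from frequency = 4.230 PHz, via E = hf).
Ratio = 2.022 × 10^-13 / 2.803 × 10^-18 = 7.22 × 10^4.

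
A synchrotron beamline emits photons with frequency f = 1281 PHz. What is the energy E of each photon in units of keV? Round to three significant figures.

5.30 keV

In SI units: f = 1281 PHz = 1.281·10^18 Hz.
Apply E = hf: E = 8.488·10^-16 J.
Converting to keV: E = 5.298 keV ≈ 5.30 keV.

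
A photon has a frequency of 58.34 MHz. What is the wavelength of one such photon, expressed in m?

5.14 m

In SI units: f = 58.34 MHz = 5.834e7 Hz.
For a photon λ = c/f, so λ = 5.139 m.
So λ ≈ 5.14 m.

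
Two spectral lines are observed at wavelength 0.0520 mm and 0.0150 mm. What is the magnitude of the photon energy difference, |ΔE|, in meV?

Using E = hc/λ: E₁ = 3.820e-21 J, E₂ = 1.324e-20 J.
|ΔE| = |3.820e-21 − 1.324e-20| = 9.42e-21 J = 58.8 meV.

58.8 meV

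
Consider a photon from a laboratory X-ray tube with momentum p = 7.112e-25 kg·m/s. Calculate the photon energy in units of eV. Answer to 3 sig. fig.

(c = 2.99792458e8 m/s, 1 eV = 1.602176634e-19 J.)
Since E = pc for a photon, E = 2.132e-16 J.
Converting to eV: E = 1331 eV ≈ 1330 eV.

1330 eV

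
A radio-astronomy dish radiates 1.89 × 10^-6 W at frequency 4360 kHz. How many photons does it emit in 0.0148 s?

Total energy: E_total = P·t = 1.89 × 10^-6 × 0.0148 = 2.797 × 10^-8 J.
Per-photon energy: E = 2.889 × 10^-27 J.
N = E_total / E_photon = 9.68 × 10^18.

9.68 × 10^18 photons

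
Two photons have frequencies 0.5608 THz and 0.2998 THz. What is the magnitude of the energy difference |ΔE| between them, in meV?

1.08 meV

Using E = hf: E₁ = 3.7159e-22 J, E₂ = 1.9865e-22 J.
|ΔE| = |3.7159e-22 − 1.9865e-22| = 1.73e-22 J = 1.08 meV.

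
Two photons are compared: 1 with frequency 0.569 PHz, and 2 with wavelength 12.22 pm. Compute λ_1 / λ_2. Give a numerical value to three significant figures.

4.31 × 10^4

λ_1 = 5.269 × 10^-7 m (from frequency = 0.569 PHz, via λ = c/f).
λ_2 = 1.222 × 10^-11 m (from wavelength = 12.22 pm, via λ given directly).
Ratio = 5.269 × 10^-7 / 1.222 × 10^-11 = 4.31 × 10^4.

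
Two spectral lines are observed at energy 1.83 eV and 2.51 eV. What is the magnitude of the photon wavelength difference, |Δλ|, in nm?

184 nm

Using λ = hc/E: λ₁ = 6.775·10^-7 m, λ₂ = 4.940·10^-7 m.
|Δλ| = |6.775·10^-7 − 4.940·10^-7| = 1.84·10^-7 m = 184 nm.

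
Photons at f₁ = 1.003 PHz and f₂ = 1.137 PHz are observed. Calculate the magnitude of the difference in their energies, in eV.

0.554 eV

Using E = hf: E₁ = 6.6459e-19 J, E₂ = 7.5338e-19 J.
|ΔE| = |6.6459e-19 − 7.5338e-19| = 8.88e-20 J = 0.554 eV.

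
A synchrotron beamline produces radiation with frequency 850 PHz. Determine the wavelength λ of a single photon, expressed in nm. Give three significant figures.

Use c = 2.99792458 × 10^8 m/s.
In SI units: f = 850 PHz = 8.5 × 10^17 Hz.
For a photon λ = c/f, so λ = 3.527 × 10^-10 m.
Converting to nm: λ = 0.3527 nm ≈ 0.353 nm.

0.353 nm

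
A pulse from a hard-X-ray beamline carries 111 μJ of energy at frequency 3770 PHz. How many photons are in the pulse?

4.44e10 photons

Per-photon energy: E = 2.498e-15 J (from frequency = 3770 PHz).
N = E_total / E_photon = 1.11e-4 J / 2.498e-15 J = 4.44e10.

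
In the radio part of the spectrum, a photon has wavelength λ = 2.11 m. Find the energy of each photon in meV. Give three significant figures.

5.88e-4 meV

(h = 6.62607015e-34 J·s, c = 2.99792458e8 m/s, 1 eV = 1.602176634e-19 J.)
Apply E = hc/λ: E = 9.414e-26 J.
Converting to meV: E = 5.876e-4 meV ≈ 5.88e-4 meV.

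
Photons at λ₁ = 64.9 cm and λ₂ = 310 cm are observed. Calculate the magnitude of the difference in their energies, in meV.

Using E = hc/λ: E₁ = 3.061 × 10^-25 J, E₂ = 6.408 × 10^-26 J.
|ΔE| = |3.061 × 10^-25 − 6.408 × 10^-26| = 2.42 × 10^-25 J = 1.51 × 10^-3 meV.

1.51 × 10^-3 meV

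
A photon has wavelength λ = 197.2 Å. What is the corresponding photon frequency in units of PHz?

Use c = 2.99792458·10^8 m/s.
In SI units: λ = 197.2 Å = 1.972·10^-8 m.
Apply f = c/λ: f = 1.520·10^16 Hz.
Converting to PHz: f = 15.20 PHz ≈ 15.2 PHz.

15.2 PHz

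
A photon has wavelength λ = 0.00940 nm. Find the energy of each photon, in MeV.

Take h = 6.62607015e-34 J·s, c = 2.99792458e8 m/s, 1 eV = 1.602176634e-19 J.
Convert to SI: λ = 0.00940 nm = 9.40e-12 m.
Apply E = hc/λ: E = 2.113e-14 J.
Converting to MeV: E = 0.1319 MeV ≈ 0.132 MeV.

0.132 MeV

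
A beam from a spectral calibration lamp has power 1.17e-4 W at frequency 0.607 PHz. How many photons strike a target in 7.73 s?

Total energy: E_total = P·t = 1.17e-4 × 7.73 = 9.044e-4 J.
Per-photon energy: E = 4.022e-19 J.
N = E_total / E_photon = 2.25e15.

2.25e15 photons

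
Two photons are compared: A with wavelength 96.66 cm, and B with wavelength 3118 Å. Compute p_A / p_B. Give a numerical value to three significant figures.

p_A = 6.855 × 10^-34 kg·m/s (from wavelength = 96.66 cm, via p = h/λ).
p_B = 2.125 × 10^-27 kg·m/s (from wavelength = 3118 Å, via p = h/λ).
Ratio = 6.855 × 10^-34 / 2.125 × 10^-27 = 3.23 × 10^-7.

3.23 × 10^-7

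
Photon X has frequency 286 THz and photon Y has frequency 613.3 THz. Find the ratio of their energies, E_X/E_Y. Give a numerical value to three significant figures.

E_X = 1.895 × 10^-19 J (from frequency = 286 THz, via E = hf).
E_Y = 4.064 × 10^-19 J (from frequency = 613.3 THz, via E = hf).
Ratio = 1.895 × 10^-19 / 4.064 × 10^-19 = 0.466.

0.466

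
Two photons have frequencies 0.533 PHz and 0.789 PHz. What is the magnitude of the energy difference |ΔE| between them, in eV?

Using E = hf: E₁ = 3.532e-19 J, E₂ = 5.228e-19 J.
|ΔE| = |3.532e-19 − 5.228e-19| = 1.70e-19 J = 1.06 eV.

1.06 eV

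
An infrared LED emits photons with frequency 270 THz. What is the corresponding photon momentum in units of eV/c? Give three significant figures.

1.12 eV/c

(h = 6.62607015 × 10^-34 J·s, c = 2.99792458 × 10^8 m/s, 1 eV = 1.602176634 × 10^-19 J.)
First convert: f = 270 THz = 2.7 × 10^14 Hz.
The photon relation is p = hf/c, giving p = 5.968 × 10^-28 kg·m/s.
Converting to eV/c: p = 1.117 eV/c ≈ 1.12 eV/c.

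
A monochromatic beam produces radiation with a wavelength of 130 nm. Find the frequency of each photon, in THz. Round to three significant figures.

First convert: λ = 130 nm = 1.3 × 10^-7 m.
Since f = c/λ for a photon, f = 2.306 × 10^15 Hz.
Converting to THz: f = 2306 THz ≈ 2310 THz.

2310 THz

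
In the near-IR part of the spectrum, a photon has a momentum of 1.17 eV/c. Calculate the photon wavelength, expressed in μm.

1.06 μm

(h = 6.62607015·10^-34 J·s, c = 2.99792458·10^8 m/s, 1 eV = 1.602176634·10^-19 J.)
Convert to SI: p = 1.17 eV/c = 6.2528·10^-28 kg·m/s.
For a photon λ = h/p, so λ = 1.060·10^-6 m.
Converting to μm: λ = 1.060 μm ≈ 1.06 μm.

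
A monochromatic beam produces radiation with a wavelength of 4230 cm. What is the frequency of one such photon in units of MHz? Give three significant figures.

7.09 MHz

First convert: λ = 4230 cm = 42.3 m.
For a photon f = c/λ, so f = 7.087 × 10^6 Hz.
Converting to MHz: f = 7.087 MHz ≈ 7.09 MHz.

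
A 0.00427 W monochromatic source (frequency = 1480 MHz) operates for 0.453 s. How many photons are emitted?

Total energy: E_total = P·t = 0.00427 × 0.453 = 0.001934 J.
Per-photon energy: E = 9.807e-25 J.
N = E_total / E_photon = 1.97e21.

1.97e21 photons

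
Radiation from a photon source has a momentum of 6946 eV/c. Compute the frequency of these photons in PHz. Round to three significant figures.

1680 PHz

Take h = 6.62607015 × 10^-34 J·s, c = 2.99792458 × 10^8 m/s, 1 eV = 1.602176634 × 10^-19 J.
In SI units: p = 6946 eV/c = 3.7121 × 10^-24 kg·m/s.
For a photon f = pc/h, so f = 1.680 × 10^18 Hz.
Converting to PHz: f = 1680 PHz ≈ 1680 PHz.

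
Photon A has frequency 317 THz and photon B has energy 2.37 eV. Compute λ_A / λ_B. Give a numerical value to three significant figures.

1.81

λ_A = 9.457 × 10^-7 m (from frequency = 317 THz, via λ = c/f).
λ_B = 5.231 × 10^-7 m (from energy = 2.37 eV, via λ = hc/E).
Ratio = 9.457 × 10^-7 / 5.231 × 10^-7 = 1.81.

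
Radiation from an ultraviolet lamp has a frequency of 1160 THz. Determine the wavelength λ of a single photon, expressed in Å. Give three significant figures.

Use c = 2.99792458e8 m/s.
Convert to SI: f = 1160 THz = 1.16e15 Hz.
The photon relation is λ = c/f, giving λ = 2.584e-7 m.
Converting to Å: λ = 2584 Å ≈ 2580 Å.

2580 Å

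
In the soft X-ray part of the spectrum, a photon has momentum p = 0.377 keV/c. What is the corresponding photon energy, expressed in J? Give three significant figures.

Use c = 2.99792458 × 10^8 m/s, 1 eV = 1.602176634 × 10^-19 J.
First convert: p = 0.377 keV/c = 2.0148 × 10^-25 kg·m/s.
Apply E = pc: E = 6.040 × 10^-17 J.
So E ≈ 6.04 × 10^-17 J.

6.04 × 10^-17 J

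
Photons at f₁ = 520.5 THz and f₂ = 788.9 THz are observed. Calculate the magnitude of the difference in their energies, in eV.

Using E = hf: E₁ = 3.4489 × 10^-19 J, E₂ = 5.2273 × 10^-19 J.
|ΔE| = |3.4489 × 10^-19 − 5.2273 × 10^-19| = 1.78 × 10^-19 J = 1.11 eV.

1.11 eV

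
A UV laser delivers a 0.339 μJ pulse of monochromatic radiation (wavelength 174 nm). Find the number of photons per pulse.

2.97 × 10^11 photons

Per-photon energy: E = 1.142 × 10^-18 J (from wavelength = 174 nm).
N = E_total / E_photon = 3.39 × 10^-7 J / 1.142 × 10^-18 J = 2.97 × 10^11.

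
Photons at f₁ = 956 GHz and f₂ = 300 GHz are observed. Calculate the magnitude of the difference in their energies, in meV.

2.71 meV

Using E = hf: E₁ = 6.335e-22 J, E₂ = 1.988e-22 J.
|ΔE| = |6.335e-22 − 1.988e-22| = 4.35e-22 J = 2.71 meV.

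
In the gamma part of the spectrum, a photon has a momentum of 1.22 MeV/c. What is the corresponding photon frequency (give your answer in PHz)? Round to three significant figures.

2.95e5 PHz

In SI units: p = 1.22 MeV/c = 6.5200e-22 kg·m/s.
Since f = pc/h for a photon, f = 2.950e20 Hz.
Converting to PHz: f = 295000 PHz ≈ 2.95e5 PHz.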